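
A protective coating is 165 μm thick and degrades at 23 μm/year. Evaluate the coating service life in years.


Service life = thickness / degradation rate
Life = 165 / 23 = 7.2 years

7.2 years


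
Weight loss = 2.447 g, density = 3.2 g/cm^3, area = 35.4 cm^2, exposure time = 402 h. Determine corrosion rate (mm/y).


Apply the mm/y weight-loss relation: CR = 87600 * W / (D * A * T)
Numerator: 87600 * 2.447 = 214357.2
Denominator: 3.2 * 35.4 * 402 = 45538.56
CR = 214357.2 / 45538.56 = 4.7072 mm/y

4.7072 mm/y


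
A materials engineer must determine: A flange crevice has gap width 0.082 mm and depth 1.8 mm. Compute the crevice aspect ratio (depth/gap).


Aspect ratio = depth / gap
Ratio = 1.8 / 0.082 = 22.0

22.0


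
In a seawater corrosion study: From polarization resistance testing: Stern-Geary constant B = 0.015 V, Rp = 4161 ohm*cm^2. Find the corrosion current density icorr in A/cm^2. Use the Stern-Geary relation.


Apply the Stern-Geary relation: icorr = B / Rp
icorr = 0.015 / 4161 = 3.605×10^-6 A/cm^2

3.605×10^-6 A/cm^2


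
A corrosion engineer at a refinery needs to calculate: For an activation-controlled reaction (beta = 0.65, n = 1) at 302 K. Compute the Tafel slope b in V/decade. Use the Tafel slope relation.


Apply the Tafel slope relation: b = 2.303*R*T/(beta*n*F)
Numerator: 2.303 * 8.314 * 302 = 5782.44
Denominator: 0.65 * 1 * 96485 = 62715.25
b = 5782.44 / 62715.25 = 0.0922 V/decade

0.0922 V/decade


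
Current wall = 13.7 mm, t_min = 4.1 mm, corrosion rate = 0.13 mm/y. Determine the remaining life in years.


Apply the remaining-life relation: RL = (t_current − t_min) / CR
RL = (13.7 − 4.1) / 0.13 = 9.6 / 0.13 = 73.8 years

73.8 years


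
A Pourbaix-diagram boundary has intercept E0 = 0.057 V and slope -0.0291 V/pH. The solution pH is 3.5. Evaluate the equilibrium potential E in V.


Apply the Pourbaix line equation: E = E0 + slope*pH
E = 0.057 + (-0.0291)*3.5 = 0.057 + (-0.10185) = -0.04485 V
Rounded to 4 decimal places: E = -0.0449 V

-0.0449 V


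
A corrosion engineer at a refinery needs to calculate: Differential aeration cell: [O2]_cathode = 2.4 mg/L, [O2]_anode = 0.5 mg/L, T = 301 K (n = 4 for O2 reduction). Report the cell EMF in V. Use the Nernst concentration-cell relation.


Apply the Nernst concentration-cell relation: E = (RT/nF)*ln(C_cathode/C_anode)
RT/nF = 8.314*301/(4*96485) = 0.0064842 V
ln(2.4/0.5) = 1.56862
E = 0.0064842 * 1.56862 = 0.01017 V

0.01017 V


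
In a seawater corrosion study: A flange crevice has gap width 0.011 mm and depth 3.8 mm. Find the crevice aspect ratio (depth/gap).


Aspect ratio = depth / gap
Ratio = 3.8 / 0.011 = 345.5

345.5


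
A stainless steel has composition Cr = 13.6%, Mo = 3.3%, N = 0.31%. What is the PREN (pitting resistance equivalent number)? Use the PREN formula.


Apply the PREN formula: PREN = Cr + 3.3*Mo + 16*N
PREN = 13.6 + 3.3*3.3 + 16*0.31
PREN = 13.6 + 10.89 + 4.96 = 29.45

29.45


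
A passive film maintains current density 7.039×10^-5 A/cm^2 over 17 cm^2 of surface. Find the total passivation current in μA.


I = i_pass * A, then convert A → μA (×10^6)
I = 7.039×10^-5 * 17 * 10^6 = 1196.63 μA

1196.63 μA


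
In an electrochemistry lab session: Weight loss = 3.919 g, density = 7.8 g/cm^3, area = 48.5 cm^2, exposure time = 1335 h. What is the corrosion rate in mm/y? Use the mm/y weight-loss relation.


Apply the mm/y weight-loss relation: CR = 87600 * W / (D * A * T)
Numerator: 87600 * 3.919 = 343304.4
Denominator: 7.8 * 48.5 * 1335 = 505030.5
CR = 343304.4 / 505030.5 = 0.67977 mm/y

0.67977 mm/y


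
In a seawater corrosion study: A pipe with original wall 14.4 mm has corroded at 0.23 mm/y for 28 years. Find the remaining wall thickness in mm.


Remaining wall = original − CR × time
t = 14.4 − 0.23*28 = 14.4 − 6.44 = 7.96 mm

7.96 mm


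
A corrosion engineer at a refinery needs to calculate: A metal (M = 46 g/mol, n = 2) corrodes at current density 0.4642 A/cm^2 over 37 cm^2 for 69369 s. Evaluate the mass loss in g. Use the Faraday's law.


Apply Faraday's law: m = i*A*t*M / (n*F)
Total charge passed Q = i*A*t = 0.4642*37*69369 = 1191440.3226 C
m = Q*M/(n*F) = 1191440.3226*46/(2*96485) = 284.0144 g

284.0144 g


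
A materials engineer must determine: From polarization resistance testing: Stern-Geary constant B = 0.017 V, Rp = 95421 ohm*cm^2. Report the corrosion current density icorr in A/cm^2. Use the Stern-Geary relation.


Apply the Stern-Geary relation: icorr = B / Rp
icorr = 0.017 / 95421 = 1.782×10^-7 A/cm^2

1.782×10^-7 A/cm^2


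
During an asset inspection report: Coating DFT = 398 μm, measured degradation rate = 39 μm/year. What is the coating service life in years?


Service life = thickness / degradation rate
Life = 398 / 39 = 10.2 years

10.2 years


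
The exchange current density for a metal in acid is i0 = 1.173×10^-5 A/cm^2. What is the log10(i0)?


i0 = 1.173×10^-5 A/cm^2
log10(i0) = -4.931

-4.931


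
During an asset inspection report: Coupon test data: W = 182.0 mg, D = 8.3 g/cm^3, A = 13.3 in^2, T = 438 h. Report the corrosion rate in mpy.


Apply the mpy weight-loss relation: CR = 534 * W / (D * A * T)
Numerator: 534 * 182.0 = 97188.0
Denominator: 8.3 * 13.3 * 438 = 48350.82
CR = 97188.0 / 48350.82 = 2.0101 mpy

2.0101 mpy


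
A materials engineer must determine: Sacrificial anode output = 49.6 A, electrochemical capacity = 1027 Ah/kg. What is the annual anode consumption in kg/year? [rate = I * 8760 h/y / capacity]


Annual consumption = current * hours per year / capacity
Rate = 49.6 * 8760 / 1027 = 423.1 kg/year

423.1 kg/year


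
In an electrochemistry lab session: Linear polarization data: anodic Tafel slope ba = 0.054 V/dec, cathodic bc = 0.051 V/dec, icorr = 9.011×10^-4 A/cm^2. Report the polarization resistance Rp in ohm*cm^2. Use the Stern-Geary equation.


Apply the Stern-Geary equation: Rp = ba*bc / (2.303*icorr*(ba+bc))
ba*bc = 0.054*0.051 = 0.002754
ba+bc = 0.105; 2.303*icorr*(ba+bc) = 2.303*9.011×10^-4*0.105 = 2.178995×10^-4
Rp = 0.002754 / 2.178995×10^-4 = 12.6 ohm*cm^2

12.6 ohm*cm^2


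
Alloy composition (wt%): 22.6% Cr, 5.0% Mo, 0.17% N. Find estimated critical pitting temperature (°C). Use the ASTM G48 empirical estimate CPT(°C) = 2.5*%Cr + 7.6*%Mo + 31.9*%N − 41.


Apply the ASTM G48 empirical CPT estimate: CPT(°C) = 2.5*%Cr + 7.6*%Mo + 31.9*%N − 41
2.5*22.6 = 56.5; 7.6*5.0 = 38; 31.9*0.17 = 5.423
CPT = 56.5 + 38 + 5.423 − 41 = 58.923 °C
Rounded to 0.1 °C: CPT ≈ 58.9 °C

58.9 °C


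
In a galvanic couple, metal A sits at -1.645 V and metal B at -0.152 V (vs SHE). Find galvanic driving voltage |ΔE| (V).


Driving voltage is the absolute potential difference.
|ΔE| = |-1.645 − (-0.152)| = 1.493 V

1.493 V


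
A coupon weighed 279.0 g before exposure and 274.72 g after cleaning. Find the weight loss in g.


Weight loss = initial − final
WL = 279.0 − 274.72 = 4.28 g

4.28 g


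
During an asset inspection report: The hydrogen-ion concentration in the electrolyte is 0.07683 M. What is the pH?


pH = −log10[H+]
pH = −log10(0.07683) = 1.11

1.11


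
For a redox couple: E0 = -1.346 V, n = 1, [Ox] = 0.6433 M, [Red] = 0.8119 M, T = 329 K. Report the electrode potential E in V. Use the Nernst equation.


Apply the Nernst equation: E = E0 + (RT/nF)*ln([Ox]/[Red])
Step 1: RT/nF = 8.314*329/(1*96485) = 0.02834955 V
Step 2: [Ox]/[Red] = 0.6433/0.8119 = 0.792339
Step 3: ln(0.792339) = -0.232766
Step 4: correction = 0.02834955 * -0.232766 = -0.0066 V
E = -1.346 + -0.0066 = -1.3526 V

-1.3526 V


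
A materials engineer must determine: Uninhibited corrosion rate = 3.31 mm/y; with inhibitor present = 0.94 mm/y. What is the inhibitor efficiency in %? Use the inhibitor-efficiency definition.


Apply the inhibitor-efficiency definition: IE = (CR_blank − CR_inh)/CR_blank × 100
IE = (3.31 − 0.94) / 3.31 × 100
IE = 2.37 / 3.31 × 100 = 71.6 %

71.6 %


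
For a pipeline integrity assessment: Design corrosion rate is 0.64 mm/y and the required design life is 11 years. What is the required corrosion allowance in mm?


Corrosion allowance = CR × design life
CA = 0.64 * 11 = 7.04 mm

7.04 mm


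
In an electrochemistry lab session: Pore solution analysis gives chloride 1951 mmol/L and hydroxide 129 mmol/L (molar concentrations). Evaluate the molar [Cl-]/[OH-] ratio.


Threshold parameter = [Cl-] / [OH-] (molar basis; both in mmol/L, so units cancel)
Ratio = 1951 / 129 = 15.12

15.12


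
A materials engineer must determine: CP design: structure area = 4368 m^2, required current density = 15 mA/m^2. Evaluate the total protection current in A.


I = area * current density, then convert mA → A (÷1000)
I = 4368 * 15 / 1000 = 65.52 A

65.52 A


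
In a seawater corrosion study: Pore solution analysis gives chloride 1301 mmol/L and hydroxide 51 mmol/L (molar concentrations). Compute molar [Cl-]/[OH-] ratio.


Threshold parameter = [Cl-] / [OH-] (molar basis; both in mmol/L, so units cancel)
Ratio = 1301 / 51 = 25.51

25.51


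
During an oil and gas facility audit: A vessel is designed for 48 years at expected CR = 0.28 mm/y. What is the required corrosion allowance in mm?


Corrosion allowance = CR × design life
CA = 0.28 * 48 = 13.44 mm

13.44 mm


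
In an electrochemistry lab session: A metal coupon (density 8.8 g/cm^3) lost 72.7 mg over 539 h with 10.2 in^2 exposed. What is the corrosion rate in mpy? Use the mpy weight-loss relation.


Apply the mpy weight-loss relation: CR = 534 * W / (D * A * T)
Numerator: 534 * 72.7 = 38821.8
Denominator: 8.8 * 10.2 * 539 = 48380.64
CR = 38821.8 / 48380.64 = 0.80242 mpy

0.80242 mpy


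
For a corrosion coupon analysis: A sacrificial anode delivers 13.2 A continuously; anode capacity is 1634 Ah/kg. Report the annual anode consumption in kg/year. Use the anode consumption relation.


Annual consumption = current * hours per year / capacity
Rate = 13.2 * 8760 / 1634 = 70.8 kg/year

70.8 kg/year


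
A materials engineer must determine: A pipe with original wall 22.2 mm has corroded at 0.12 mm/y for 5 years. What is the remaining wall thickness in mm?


Remaining wall = original − CR × time
t = 22.2 − 0.12*5 = 22.2 − 0.6 = 21.6 mm

21.6 mm


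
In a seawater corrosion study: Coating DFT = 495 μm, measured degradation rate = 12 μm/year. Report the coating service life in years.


Service life = thickness / degradation rate
Life = 495 / 12 = 41.3 years

41.3 years


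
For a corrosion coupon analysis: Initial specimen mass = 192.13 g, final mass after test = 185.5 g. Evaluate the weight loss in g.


Weight loss = initial − final
WL = 192.13 − 185.5 = 6.63 g

6.63 g


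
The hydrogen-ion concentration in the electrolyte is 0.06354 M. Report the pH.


pH = −log10[H+]
pH = −log10(0.06354) = 1.2

1.2


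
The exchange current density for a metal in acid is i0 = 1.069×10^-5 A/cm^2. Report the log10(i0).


i0 = 1.069×10^-5 A/cm^2
log10(i0) = -4.971

-4.971


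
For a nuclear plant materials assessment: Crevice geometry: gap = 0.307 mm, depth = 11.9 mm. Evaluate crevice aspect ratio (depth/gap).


Aspect ratio = depth / gap
Ratio = 11.9 / 0.307 = 38.8

38.8


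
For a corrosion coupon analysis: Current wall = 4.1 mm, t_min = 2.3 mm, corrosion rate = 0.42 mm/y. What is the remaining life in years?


Apply the remaining-life relation: RL = (t_current − t_min) / CR
RL = (4.1 − 2.3) / 0.42 = 1.8 / 0.42 = 4.3 years

4.3 years


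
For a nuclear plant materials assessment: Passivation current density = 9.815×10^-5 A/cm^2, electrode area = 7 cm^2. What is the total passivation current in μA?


I = i_pass * A, then convert A → μA (×10^6)
I = 9.815×10^-5 * 7 * 10^6 = 687.05 μA

687.05 μA


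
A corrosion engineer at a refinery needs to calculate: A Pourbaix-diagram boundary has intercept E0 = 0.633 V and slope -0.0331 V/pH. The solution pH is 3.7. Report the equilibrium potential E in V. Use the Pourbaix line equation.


Apply the Pourbaix line equation: E = E0 + slope*pH
E = 0.633 + (-0.0331)*3.7 = 0.633 + (-0.12247) = 0.51053 V
Rounded to 4 decimal places: E = 0.5105 V

0.5105 V


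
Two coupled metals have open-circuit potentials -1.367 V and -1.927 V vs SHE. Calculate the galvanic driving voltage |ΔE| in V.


Driving voltage is the absolute potential difference.
|ΔE| = |-1.367 − (-1.927)| = 0.56 V

0.56 V


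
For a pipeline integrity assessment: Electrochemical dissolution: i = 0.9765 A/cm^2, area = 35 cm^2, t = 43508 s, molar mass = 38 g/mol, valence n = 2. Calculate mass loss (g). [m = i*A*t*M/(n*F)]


Apply Faraday's law: m = i*A*t*M / (n*F)
Total charge passed Q = i*A*t = 0.9765*35*43508 = 1486994.67 C
m = Q*M/(n*F) = 1486994.67*38/(2*96485) = 292.8217 g

292.8217 g


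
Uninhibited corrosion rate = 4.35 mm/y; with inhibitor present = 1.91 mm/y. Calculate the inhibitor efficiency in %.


Apply the inhibitor-efficiency definition: IE = (CR_blank − CR_inh)/CR_blank × 100
IE = (4.35 − 1.91) / 4.35 × 100
IE = 2.44 / 4.35 × 100 = 56.1 %

56.1 %


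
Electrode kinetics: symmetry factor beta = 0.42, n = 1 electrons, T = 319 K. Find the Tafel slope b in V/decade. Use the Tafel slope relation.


Apply the Tafel slope relation: b = 2.303*R*T/(beta*n*F)
Numerator: 2.303 * 8.314 * 319 = 6107.94
Denominator: 0.42 * 1 * 96485 = 40523.7
b = 6107.94 / 40523.7 = 0.1507 V/decade

0.1507 V/decade


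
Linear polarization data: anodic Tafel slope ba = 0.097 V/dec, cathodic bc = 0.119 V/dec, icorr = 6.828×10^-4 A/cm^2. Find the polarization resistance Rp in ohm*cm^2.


Apply the Stern-Geary equation: Rp = ba*bc / (2.303*icorr*(ba+bc))
ba*bc = 0.097*0.119 = 0.011543
ba+bc = 0.216; 2.303*icorr*(ba+bc) = 2.303*6.828×10^-4*0.216 = 3.3965749×10^-4
Rp = 0.011543 / 3.3965749×10^-4 = 34.0 ohm*cm^2

34.0 ohm*cm^2


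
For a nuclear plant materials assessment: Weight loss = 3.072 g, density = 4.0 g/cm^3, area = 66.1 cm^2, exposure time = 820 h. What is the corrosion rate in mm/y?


Apply the mm/y weight-loss relation: CR = 87600 * W / (D * A * T)
Numerator: 87600 * 3.072 = 269107.2
Denominator: 4.0 * 66.1 * 820 = 216808.0
CR = 269107.2 / 216808.0 = 1.24122 mm/y

1.24122 mm/y


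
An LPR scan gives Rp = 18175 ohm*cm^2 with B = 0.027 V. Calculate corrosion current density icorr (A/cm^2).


Apply the Stern-Geary relation: icorr = B / Rp
icorr = 0.027 / 18175 = 1.486×10^-6 A/cm^2

1.486×10^-6 A/cm^2


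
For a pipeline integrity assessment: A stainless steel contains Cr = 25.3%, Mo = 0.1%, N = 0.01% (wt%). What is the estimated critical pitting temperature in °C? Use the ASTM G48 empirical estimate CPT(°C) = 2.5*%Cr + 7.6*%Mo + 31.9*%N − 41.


Apply the ASTM G48 empirical CPT estimate: CPT(°C) = 2.5*%Cr + 7.6*%Mo + 31.9*%N − 41
2.5*25.3 = 63.25; 7.6*0.1 = 0.76; 31.9*0.01 = 0.319
CPT = 63.25 + 0.76 + 0.319 − 41 = 23.329 °C
Rounded to 0.1 °C: CPT ≈ 23.3 °C

23.3 °C


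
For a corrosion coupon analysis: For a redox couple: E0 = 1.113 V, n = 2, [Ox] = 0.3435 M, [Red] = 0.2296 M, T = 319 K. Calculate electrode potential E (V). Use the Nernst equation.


Apply the Nernst equation: E = E0 + (RT/nF)*ln([Ox]/[Red])
Step 1: RT/nF = 8.314*319/(2*96485) = 0.01374393 V
Step 2: [Ox]/[Red] = 0.3435/0.2296 = 1.49608
Step 3: ln(1.49608) = 0.402848
Step 4: correction = 0.01374393 * 0.402848 = 0.0055 V
E = 1.113 + 0.0055 = 1.1185 V

1.1185 V


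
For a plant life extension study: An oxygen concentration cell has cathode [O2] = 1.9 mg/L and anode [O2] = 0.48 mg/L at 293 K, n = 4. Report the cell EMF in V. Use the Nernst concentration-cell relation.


Apply the Nernst concentration-cell relation: E = (RT/nF)*ln(C_cathode/C_anode)
RT/nF = 8.314*293/(4*96485) = 0.00631187 V
ln(1.9/0.48) = 1.37582
E = 0.00631187 * 1.37582 = 0.00868 V

0.00868 V


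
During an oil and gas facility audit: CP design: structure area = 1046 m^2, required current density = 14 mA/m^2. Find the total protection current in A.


I = area * current density, then convert mA → A (÷1000)
I = 1046 * 14 / 1000 = 14.64 A

14.64 A


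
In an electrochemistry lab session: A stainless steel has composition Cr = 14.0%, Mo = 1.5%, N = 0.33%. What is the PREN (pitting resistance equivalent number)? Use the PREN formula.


Apply the PREN formula: PREN = Cr + 3.3*Mo + 16*N
PREN = 14.0 + 3.3*1.5 + 16*0.33
PREN = 14.0 + 4.95 + 5.28 = 24.23

24.23


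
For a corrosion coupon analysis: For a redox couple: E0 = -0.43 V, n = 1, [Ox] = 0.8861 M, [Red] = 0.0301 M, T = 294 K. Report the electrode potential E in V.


Apply the Nernst equation: E = E0 + (RT/nF)*ln([Ox]/[Red])
Step 1: RT/nF = 8.314*294/(1*96485) = 0.02533364 V
Step 2: [Ox]/[Red] = 0.8861/0.0301 = 29.438538
Step 3: ln(29.438538) = 3.382305
Step 4: correction = 0.02533364 * 3.382305 = 0.0857 V
E = -0.43 + 0.0857 = -0.3443 V

-0.3443 V


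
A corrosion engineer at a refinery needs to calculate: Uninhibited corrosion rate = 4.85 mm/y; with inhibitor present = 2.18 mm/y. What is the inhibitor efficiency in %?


Apply the inhibitor-efficiency definition: IE = (CR_blank − CR_inh)/CR_blank × 100
IE = (4.85 − 2.18) / 4.85 × 100
IE = 2.67 / 4.85 × 100 = 55.1 %

55.1 %


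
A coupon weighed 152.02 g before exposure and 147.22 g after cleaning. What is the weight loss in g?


Weight loss = initial − final
WL = 152.02 − 147.22 = 4.8 g

4.8 g


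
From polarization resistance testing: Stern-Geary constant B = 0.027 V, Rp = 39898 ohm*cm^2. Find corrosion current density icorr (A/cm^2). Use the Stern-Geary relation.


Apply the Stern-Geary relation: icorr = B / Rp
icorr = 0.027 / 39898 = 6.767×10^-7 A/cm^2

6.767×10^-7 A/cm^2


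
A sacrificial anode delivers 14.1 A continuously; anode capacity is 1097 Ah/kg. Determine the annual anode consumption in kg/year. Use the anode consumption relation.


Annual consumption = current * hours per year / capacity
Rate = 14.1 * 8760 / 1097 = 112.6 kg/year

112.6 kg/year


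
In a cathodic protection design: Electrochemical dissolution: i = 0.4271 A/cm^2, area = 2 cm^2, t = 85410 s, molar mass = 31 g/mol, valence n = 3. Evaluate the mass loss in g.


Apply Faraday's law: m = i*A*t*M / (n*F)
Total charge passed Q = i*A*t = 0.4271*2*85410 = 72957.222 C
m = Q*M/(n*F) = 72957.222*31/(3*96485) = 7.81356 g

7.81356 g


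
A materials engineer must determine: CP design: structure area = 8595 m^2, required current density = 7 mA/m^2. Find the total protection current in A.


I = area * current density, then convert mA → A (÷1000)
I = 8595 * 7 / 1000 = 60.17 A

60.17 A


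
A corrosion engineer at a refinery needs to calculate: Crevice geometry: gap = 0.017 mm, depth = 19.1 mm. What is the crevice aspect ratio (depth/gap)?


Aspect ratio = depth / gap
Ratio = 19.1 / 0.017 = 1123.5

1123.5


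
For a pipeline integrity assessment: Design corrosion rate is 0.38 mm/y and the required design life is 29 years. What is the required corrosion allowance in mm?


Corrosion allowance = CR × design life
CA = 0.38 * 29 = 11.02 mm

11.02 mm


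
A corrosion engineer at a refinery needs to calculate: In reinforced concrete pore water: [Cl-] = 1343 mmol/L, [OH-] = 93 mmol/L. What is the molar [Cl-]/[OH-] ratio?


Threshold parameter = [Cl-] / [OH-] (molar basis; both in mmol/L, so units cancel)
Ratio = 1343 / 93 = 14.44

14.44


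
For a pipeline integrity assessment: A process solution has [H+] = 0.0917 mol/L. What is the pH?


pH = −log10[H+]
pH = −log10(0.0917) = 1.04

1.04


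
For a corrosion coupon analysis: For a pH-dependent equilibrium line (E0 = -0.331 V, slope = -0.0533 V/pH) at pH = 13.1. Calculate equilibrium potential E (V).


Apply the Pourbaix line equation: E = E0 + slope*pH
E = -0.331 + (-0.0533)*13.1 = -0.331 + (-0.69823) = -1.02923 V
Rounded to 3 decimal places: E = -1.029 V

-1.029 V


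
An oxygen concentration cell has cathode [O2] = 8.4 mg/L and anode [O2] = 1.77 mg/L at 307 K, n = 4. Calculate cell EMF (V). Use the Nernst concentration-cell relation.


Apply the Nernst concentration-cell relation: E = (RT/nF)*ln(C_cathode/C_anode)
RT/nF = 8.314*307/(4*96485) = 0.00661346 V
ln(8.4/1.77) = 1.55725
E = 0.00661346 * 1.55725 = 0.0103 V

0.0103 V


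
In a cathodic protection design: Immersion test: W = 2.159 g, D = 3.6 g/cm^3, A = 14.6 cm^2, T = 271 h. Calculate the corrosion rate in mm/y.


Apply the mm/y weight-loss relation: CR = 87600 * W / (D * A * T)
Numerator: 87600 * 2.159 = 189128.4
Denominator: 3.6 * 14.6 * 271 = 14243.76
CR = 189128.4 / 14243.76 = 13.277983 mm/y

13.277983 mm/y


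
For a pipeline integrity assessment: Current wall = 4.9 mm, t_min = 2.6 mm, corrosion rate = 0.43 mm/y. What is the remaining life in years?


Apply the remaining-life relation: RL = (t_current − t_min) / CR
RL = (4.9 − 2.6) / 0.43 = 2.3 / 0.43 = 5.3 years

5.3 years


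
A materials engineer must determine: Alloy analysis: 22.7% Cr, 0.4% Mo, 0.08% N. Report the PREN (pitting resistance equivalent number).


Apply the PREN formula: PREN = Cr + 3.3*Mo + 16*N
PREN = 22.7 + 3.3*0.4 + 16*0.08
PREN = 22.7 + 1.32 + 1.28 = 25.3

25.3


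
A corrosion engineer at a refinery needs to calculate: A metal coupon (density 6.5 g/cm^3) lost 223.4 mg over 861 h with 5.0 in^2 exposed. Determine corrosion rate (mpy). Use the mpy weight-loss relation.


Apply the mpy weight-loss relation: CR = 534 * W / (D * A * T)
Numerator: 534 * 223.4 = 119295.6
Denominator: 6.5 * 5.0 * 861 = 27982.5
CR = 119295.6 / 27982.5 = 4.26322 mpy

4.26322 mpy


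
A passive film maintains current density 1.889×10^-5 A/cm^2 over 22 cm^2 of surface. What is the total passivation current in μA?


I = i_pass * A, then convert A → μA (×10^6)
I = 1.889×10^-5 * 22 * 10^6 = 415.58 μA

415.58 μA


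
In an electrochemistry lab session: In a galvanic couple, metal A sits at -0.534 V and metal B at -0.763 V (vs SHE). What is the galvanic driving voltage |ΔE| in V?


Driving voltage is the absolute potential difference.
|ΔE| = |-0.534 − (-0.763)| = 0.229 V

0.229 V


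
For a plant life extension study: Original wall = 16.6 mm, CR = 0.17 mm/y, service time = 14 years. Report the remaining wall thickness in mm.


Remaining wall = original − CR × time
t = 16.6 − 0.17*14 = 16.6 − 2.38 = 14.22 mm

14.22 mm


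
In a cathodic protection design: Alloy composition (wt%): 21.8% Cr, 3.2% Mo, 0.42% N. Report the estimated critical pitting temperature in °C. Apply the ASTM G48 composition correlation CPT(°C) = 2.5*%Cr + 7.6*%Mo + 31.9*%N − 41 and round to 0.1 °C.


Apply the ASTM G48 empirical CPT estimate: CPT(°C) = 2.5*%Cr + 7.6*%Mo + 31.9*%N − 41
2.5*21.8 = 54.5; 7.6*3.2 = 24.32; 31.9*0.42 = 13.398
CPT = 54.5 + 24.32 + 13.398 − 41 = 51.218 °C
Rounded to 0.1 °C: CPT ≈ 51.2 °C

51.2 °C


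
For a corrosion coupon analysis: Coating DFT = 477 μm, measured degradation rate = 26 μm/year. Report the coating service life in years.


Service life = thickness / degradation rate
Life = 477 / 26 = 18.3 years

18.3 years


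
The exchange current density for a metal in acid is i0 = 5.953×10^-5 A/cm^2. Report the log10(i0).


i0 = 5.953×10^-5 A/cm^2
log10(i0) = -4.225

-4.225


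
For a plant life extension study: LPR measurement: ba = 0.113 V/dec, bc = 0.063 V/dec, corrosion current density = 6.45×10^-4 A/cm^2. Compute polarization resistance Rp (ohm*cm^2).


Apply the Stern-Geary equation: Rp = ba*bc / (2.303*icorr*(ba+bc))
ba*bc = 0.113*0.063 = 0.007119
ba+bc = 0.176; 2.303*icorr*(ba+bc) = 2.303*6.45×10^-4*0.176 = 2.6143656×10^-4
Rp = 0.007119 / 2.6143656×10^-4 = 27.23 ohm*cm^2

27.23 ohm*cm^2


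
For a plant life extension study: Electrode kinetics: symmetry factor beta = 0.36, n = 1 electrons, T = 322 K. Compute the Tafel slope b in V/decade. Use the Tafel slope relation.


Apply the Tafel slope relation: b = 2.303*R*T/(beta*n*F)
Numerator: 2.303 * 8.314 * 322 = 6165.38
Denominator: 0.36 * 1 * 96485 = 34734.6
b = 6165.38 / 34734.6 = 0.1775 V/decade

0.1775 V/decade


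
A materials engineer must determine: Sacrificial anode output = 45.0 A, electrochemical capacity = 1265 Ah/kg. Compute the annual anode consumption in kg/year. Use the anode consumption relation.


Annual consumption = current * hours per year / capacity
Rate = 45.0 * 8760 / 1265 = 311.6 kg/year

311.6 kg/year


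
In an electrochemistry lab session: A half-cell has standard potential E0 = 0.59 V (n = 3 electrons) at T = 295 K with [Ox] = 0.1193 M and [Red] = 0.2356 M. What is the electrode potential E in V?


Apply the Nernst equation: E = E0 + (RT/nF)*ln([Ox]/[Red])
Step 1: RT/nF = 8.314*295/(3*96485) = 0.00847327 V
Step 2: [Ox]/[Red] = 0.1193/0.2356 = 0.506367
Step 3: ln(0.506367) = -0.680494
Step 4: correction = 0.00847327 * -0.680494 = -0.0058 V
E = 0.59 + -0.0058 = 0.5842 V

0.5842 V


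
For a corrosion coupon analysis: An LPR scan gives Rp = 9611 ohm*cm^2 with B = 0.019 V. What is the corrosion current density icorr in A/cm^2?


Apply the Stern-Geary relation: icorr = B / Rp
icorr = 0.019 / 9611 = 1.977×10^-6 A/cm^2

1.977×10^-6 A/cm^2


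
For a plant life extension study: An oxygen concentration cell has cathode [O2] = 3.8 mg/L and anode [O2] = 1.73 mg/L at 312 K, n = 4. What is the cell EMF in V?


Apply the Nernst concentration-cell relation: E = (RT/nF)*ln(C_cathode/C_anode)
RT/nF = 8.314*312/(4*96485) = 0.00672117 V
ln(3.8/1.73) = 0.78688
E = 0.00672117 * 0.78688 = 0.00529 V

0.00529 V


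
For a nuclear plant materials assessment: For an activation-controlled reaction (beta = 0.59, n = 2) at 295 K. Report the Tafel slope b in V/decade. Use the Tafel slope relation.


Apply the Tafel slope relation: b = 2.303*R*T/(beta*n*F)
Numerator: 2.303 * 8.314 * 295 = 5648.41
Denominator: 0.59 * 2 * 96485 = 113852.3
b = 5648.41 / 113852.3 = 0.0496 V/decade

0.0496 V/decade


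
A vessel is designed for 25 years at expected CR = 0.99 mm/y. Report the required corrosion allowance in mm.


Corrosion allowance = CR × design life
CA = 0.99 * 25 = 24.75 mm

24.75 mm


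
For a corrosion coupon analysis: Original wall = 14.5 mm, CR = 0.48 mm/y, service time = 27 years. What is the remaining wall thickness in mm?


Remaining wall = original − CR × time
t = 14.5 − 0.48*27 = 14.5 − 12.96 = 1.54 mm

1.54 mm


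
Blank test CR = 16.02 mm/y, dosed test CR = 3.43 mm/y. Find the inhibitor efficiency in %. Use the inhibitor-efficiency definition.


Apply the inhibitor-efficiency definition: IE = (CR_blank − CR_inh)/CR_blank × 100
IE = (16.02 − 3.43) / 16.02 × 100
IE = 12.59 / 16.02 × 100 = 78.6 %

78.6 %


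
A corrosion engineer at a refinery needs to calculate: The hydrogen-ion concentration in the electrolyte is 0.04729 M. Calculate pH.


pH = −log10[H+]
pH = −log10(0.04729) = 1.33

1.33


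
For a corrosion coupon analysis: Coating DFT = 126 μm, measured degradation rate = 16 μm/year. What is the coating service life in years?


Service life = thickness / degradation rate
Life = 126 / 16 = 7.9 years

7.9 years


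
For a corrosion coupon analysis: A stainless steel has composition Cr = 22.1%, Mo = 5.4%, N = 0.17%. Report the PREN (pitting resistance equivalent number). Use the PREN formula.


Apply the PREN formula: PREN = Cr + 3.3*Mo + 16*N
PREN = 22.1 + 3.3*5.4 + 16*0.17
PREN = 22.1 + 17.82 + 2.72 = 42.64

42.64


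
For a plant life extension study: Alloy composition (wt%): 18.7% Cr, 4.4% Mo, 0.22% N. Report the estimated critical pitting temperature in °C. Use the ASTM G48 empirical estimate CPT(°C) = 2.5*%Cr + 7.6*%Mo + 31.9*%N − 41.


Apply the ASTM G48 empirical CPT estimate: CPT(°C) = 2.5*%Cr + 7.6*%Mo + 31.9*%N − 41
2.5*18.7 = 46.75; 7.6*4.4 = 33.44; 31.9*0.22 = 7.018
CPT = 46.75 + 33.44 + 7.018 − 41 = 46.208 °C
Rounded to 0.1 °C: CPT ≈ 46.2 °C

46.2 °C


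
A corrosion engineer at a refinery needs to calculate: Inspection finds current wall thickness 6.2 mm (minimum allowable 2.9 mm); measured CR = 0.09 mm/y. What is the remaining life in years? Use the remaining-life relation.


Apply the remaining-life relation: RL = (t_current − t_min) / CR
RL = (6.2 − 2.9) / 0.09 = 3.3 / 0.09 = 36.7 years

36.7 years


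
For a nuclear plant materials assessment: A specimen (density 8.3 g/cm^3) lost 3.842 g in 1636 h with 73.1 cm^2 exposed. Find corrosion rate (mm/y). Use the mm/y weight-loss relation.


Apply the mm/y weight-loss relation: CR = 87600 * W / (D * A * T)
Numerator: 87600 * 3.842 = 336559.2
Denominator: 8.3 * 73.1 * 1636 = 992610.28
CR = 336559.2 / 992610.28 = 0.339065 mm/y

0.339065 mm/y


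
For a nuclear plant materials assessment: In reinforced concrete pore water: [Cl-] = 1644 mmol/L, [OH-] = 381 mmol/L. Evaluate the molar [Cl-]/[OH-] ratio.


Threshold parameter = [Cl-] / [OH-] (molar basis; both in mmol/L, so units cancel)
Ratio = 1644 / 381 = 4.31

4.31


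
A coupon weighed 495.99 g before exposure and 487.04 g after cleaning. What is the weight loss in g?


Weight loss = initial − final
WL = 495.99 − 487.04 = 8.95 g

8.95 g


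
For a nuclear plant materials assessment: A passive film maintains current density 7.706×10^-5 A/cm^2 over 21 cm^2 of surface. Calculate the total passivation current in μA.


I = i_pass * A, then convert A → μA (×10^6)
I = 7.706×10^-5 * 21 * 10^6 = 1618.26 μA

1618.26 μA


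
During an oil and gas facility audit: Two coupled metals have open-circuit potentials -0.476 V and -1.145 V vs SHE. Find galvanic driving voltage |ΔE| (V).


Driving voltage is the absolute potential difference.
|ΔE| = |-0.476 − (-1.145)| = 0.669 V

0.669 V


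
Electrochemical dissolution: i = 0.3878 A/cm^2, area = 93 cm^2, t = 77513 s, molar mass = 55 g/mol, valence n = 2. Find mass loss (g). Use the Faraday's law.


Apply Faraday's law: m = i*A*t*M / (n*F)
Total charge passed Q = i*A*t = 0.3878*93*77513 = 2795537.3502 C
m = Q*M/(n*F) = 2795537.3502*55/(2*96485) = 796.77957 g

796.77957 g


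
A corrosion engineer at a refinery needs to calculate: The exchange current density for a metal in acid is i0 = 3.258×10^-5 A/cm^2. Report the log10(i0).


i0 = 3.258×10^-5 A/cm^2
log10(i0) = -4.487

-4.487


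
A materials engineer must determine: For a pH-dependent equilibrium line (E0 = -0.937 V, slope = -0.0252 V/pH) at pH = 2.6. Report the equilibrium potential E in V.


Apply the Pourbaix line equation: E = E0 + slope*pH
E = -0.937 + (-0.0252)*2.6 = -0.937 + (-0.06552) = -1.00252 V
Rounded to 4 decimal places: E = -1.0025 V

-1.0025 V


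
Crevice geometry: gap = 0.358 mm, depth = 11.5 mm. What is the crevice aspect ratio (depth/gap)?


Aspect ratio = depth / gap
Ratio = 11.5 / 0.358 = 32.1

32.1


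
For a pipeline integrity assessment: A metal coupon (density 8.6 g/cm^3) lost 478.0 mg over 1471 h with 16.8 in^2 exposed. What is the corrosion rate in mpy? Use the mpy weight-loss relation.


Apply the mpy weight-loss relation: CR = 534 * W / (D * A * T)
Numerator: 534 * 478.0 = 255252.0
Denominator: 8.6 * 16.8 * 1471 = 212530.08
CR = 255252.0 / 212530.08 = 1.201 mpy

1.201 mpy


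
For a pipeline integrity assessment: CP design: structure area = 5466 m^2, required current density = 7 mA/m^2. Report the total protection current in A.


I = area * current density, then convert mA → A (÷1000)
I = 5466 * 7 / 1000 = 38.26 A

38.26 A


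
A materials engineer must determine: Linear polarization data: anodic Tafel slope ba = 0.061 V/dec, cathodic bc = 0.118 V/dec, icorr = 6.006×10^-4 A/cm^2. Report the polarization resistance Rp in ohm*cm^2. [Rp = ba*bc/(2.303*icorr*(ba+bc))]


Apply the Stern-Geary equation: Rp = ba*bc / (2.303*icorr*(ba+bc))
ba*bc = 0.061*0.118 = 0.007198
ba+bc = 0.179; 2.303*icorr*(ba+bc) = 2.303*6.006×10^-4*0.179 = 2.4758954×10^-4
Rp = 0.007198 / 2.4758954×10^-4 = 29.07 ohm*cm^2

29.07 ohm*cm^2


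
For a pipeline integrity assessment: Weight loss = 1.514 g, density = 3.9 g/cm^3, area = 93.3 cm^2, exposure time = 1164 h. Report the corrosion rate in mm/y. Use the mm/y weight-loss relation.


Apply the mm/y weight-loss relation: CR = 87600 * W / (D * A * T)
Numerator: 87600 * 1.514 = 132626.4
Denominator: 3.9 * 93.3 * 1164 = 423544.68
CR = 132626.4 / 423544.68 = 0.3131 mm/y

0.3131 mm/y


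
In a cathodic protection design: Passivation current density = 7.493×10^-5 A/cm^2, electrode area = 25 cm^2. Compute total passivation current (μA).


I = i_pass * A, then convert A → μA (×10^6)
I = 7.493×10^-5 * 25 * 10^6 = 1873.25 μA

1873.25 μA


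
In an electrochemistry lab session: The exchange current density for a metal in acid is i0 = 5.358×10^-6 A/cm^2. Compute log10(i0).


i0 = 5.358×10^-6 A/cm^2
log10(i0) = -5.271

-5.271


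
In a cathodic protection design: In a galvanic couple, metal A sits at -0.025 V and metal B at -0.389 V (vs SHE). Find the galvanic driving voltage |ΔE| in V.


Driving voltage is the absolute potential difference.
|ΔE| = |-0.025 − (-0.389)| = 0.364 V

0.364 V


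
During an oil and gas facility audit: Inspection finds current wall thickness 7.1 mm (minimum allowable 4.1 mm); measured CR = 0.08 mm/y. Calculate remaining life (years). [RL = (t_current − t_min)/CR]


Apply the remaining-life relation: RL = (t_current − t_min) / CR
RL = (7.1 − 4.1) / 0.08 = 3.0 / 0.08 = 37.5 years

37.5 years


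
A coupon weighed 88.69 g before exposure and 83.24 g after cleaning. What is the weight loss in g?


Weight loss = initial − final
WL = 88.69 − 83.24 = 5.45 g

5.45 g


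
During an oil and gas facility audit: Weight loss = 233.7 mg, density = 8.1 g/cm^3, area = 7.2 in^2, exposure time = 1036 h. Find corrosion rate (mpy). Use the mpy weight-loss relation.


Apply the mpy weight-loss relation: CR = 534 * W / (D * A * T)
Numerator: 534 * 233.7 = 124795.8
Denominator: 8.1 * 7.2 * 1036 = 60419.52
CR = 124795.8 / 60419.52 = 2.06549 mpy

2.06549 mpy


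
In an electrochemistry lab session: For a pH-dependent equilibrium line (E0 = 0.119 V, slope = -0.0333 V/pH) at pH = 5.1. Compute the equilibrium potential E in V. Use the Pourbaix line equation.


Apply the Pourbaix line equation: E = E0 + slope*pH
E = 0.119 + (-0.0333)*5.1 = 0.119 + (-0.16983) = -0.05083 V
Rounded to 4 decimal places: E = -0.0508 V

-0.0508 V


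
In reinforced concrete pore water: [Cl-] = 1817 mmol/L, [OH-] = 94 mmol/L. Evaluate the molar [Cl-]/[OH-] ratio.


Threshold parameter = [Cl-] / [OH-] (molar basis; both in mmol/L, so units cancel)
Ratio = 1817 / 94 = 19.33

19.33


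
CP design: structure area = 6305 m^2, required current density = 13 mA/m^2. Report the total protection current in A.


I = area * current density, then convert mA → A (÷1000)
I = 6305 * 13 / 1000 = 81.97 A

81.97 A


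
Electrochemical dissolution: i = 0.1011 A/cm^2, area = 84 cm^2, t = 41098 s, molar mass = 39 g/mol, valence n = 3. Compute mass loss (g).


Apply Faraday's law: m = i*A*t*M / (n*F)
Total charge passed Q = i*A*t = 0.1011*84*41098 = 349020.6552 C
m = Q*M/(n*F) = 349020.6552*39/(3*96485) = 47.0256 g

47.0256 g


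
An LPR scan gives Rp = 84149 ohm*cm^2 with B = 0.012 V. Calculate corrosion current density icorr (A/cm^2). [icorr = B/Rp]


Apply the Stern-Geary relation: icorr = B / Rp
icorr = 0.012 / 84149 = 1.426×10^-7 A/cm^2

1.426×10^-7 A/cm^2


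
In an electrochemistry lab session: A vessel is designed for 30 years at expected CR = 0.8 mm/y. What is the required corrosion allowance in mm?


Corrosion allowance = CR × design life
CA = 0.8 * 30 = 24.0 mm

24.0 mm


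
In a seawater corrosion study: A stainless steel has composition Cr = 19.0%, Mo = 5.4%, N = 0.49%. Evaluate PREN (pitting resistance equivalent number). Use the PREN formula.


Apply the PREN formula: PREN = Cr + 3.3*Mo + 16*N
PREN = 19.0 + 3.3*5.4 + 16*0.49
PREN = 19.0 + 17.82 + 7.84 = 44.66

44.66


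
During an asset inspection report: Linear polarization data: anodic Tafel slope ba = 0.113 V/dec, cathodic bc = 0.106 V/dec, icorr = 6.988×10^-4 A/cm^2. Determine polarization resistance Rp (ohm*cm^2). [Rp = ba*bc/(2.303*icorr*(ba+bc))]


Apply the Stern-Geary equation: Rp = ba*bc / (2.303*icorr*(ba+bc))
ba*bc = 0.113*0.106 = 0.011978
ba+bc = 0.219; 2.303*icorr*(ba+bc) = 2.303*6.988×10^-4*0.219 = 3.5244467×10^-4
Rp = 0.011978 / 3.5244467×10^-4 = 33.99 ohm*cm^2

33.99 ohm*cm^2


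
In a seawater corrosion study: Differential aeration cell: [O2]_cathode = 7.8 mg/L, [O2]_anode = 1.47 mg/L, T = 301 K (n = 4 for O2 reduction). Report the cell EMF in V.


Apply the Nernst concentration-cell relation: E = (RT/nF)*ln(C_cathode/C_anode)
RT/nF = 8.314*301/(4*96485) = 0.0064842 V
ln(7.8/1.47) = 1.66886
E = 0.0064842 * 1.66886 = 0.01082 V

0.01082 V


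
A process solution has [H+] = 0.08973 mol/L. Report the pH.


pH = −log10[H+]
pH = −log10(0.08973) = 1.05

1.05


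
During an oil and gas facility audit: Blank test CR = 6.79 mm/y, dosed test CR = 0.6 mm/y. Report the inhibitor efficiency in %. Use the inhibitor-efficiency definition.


Apply the inhibitor-efficiency definition: IE = (CR_blank − CR_inh)/CR_blank × 100
IE = (6.79 − 0.6) / 6.79 × 100
IE = 6.19 / 6.79 × 100 = 91.2 %

91.2 %


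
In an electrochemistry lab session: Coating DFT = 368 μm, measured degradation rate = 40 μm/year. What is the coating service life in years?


Service life = thickness / degradation rate
Life = 368 / 40 = 9.2 years

9.2 years


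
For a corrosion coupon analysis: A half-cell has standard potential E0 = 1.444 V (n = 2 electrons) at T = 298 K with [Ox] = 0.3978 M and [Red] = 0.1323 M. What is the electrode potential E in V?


Apply the Nernst equation: E = E0 + (RT/nF)*ln([Ox]/[Red])
Step 1: RT/nF = 8.314*298/(2*96485) = 0.01283916 V
Step 2: [Ox]/[Red] = 0.3978/0.1323 = 3.006803
Step 3: ln(3.006803) = 1.100877
Step 4: correction = 0.01283916 * 1.100877 = 0.014 V
E = 1.444 + 0.014 = 1.458 V

1.458 V


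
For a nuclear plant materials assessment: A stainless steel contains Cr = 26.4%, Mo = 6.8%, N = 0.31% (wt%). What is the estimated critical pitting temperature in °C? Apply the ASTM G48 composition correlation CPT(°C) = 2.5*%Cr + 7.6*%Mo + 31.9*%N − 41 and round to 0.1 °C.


Apply the ASTM G48 empirical CPT estimate: CPT(°C) = 2.5*%Cr + 7.6*%Mo + 31.9*%N − 41
2.5*26.4 = 66; 7.6*6.8 = 51.68; 31.9*0.31 = 9.889
CPT = 66 + 51.68 + 9.889 − 41 = 86.569 °C
Rounded to 0.1 °C: CPT ≈ 86.6 °C

86.6 °C


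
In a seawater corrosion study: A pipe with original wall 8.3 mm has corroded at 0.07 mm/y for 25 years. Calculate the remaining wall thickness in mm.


Remaining wall = original − CR × time
t = 8.3 − 0.07*25 = 8.3 − 1.75 = 6.55 mm

6.55 mm


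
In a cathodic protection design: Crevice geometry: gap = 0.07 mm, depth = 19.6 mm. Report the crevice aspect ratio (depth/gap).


Aspect ratio = depth / gap
Ratio = 19.6 / 0.07 = 280.0

280.0


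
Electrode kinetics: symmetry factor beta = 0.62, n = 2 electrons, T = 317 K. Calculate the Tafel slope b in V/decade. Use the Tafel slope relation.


Apply the Tafel slope relation: b = 2.303*R*T/(beta*n*F)
Numerator: 2.303 * 8.314 * 317 = 6069.64
Denominator: 0.62 * 2 * 96485 = 119641.4
b = 6069.64 / 119641.4 = 0.051 V/decade

0.051 V/decade


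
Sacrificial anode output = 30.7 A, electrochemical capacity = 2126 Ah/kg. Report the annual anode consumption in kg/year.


Annual consumption = current * hours per year / capacity
Rate = 30.7 * 8760 / 2126 = 126.5 kg/year

126.5 kg/year


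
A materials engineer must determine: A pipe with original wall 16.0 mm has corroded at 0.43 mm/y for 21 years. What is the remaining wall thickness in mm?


Remaining wall = original − CR × time
t = 16.0 − 0.43*21 = 16.0 − 9.03 = 6.97 mm

6.97 mm
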